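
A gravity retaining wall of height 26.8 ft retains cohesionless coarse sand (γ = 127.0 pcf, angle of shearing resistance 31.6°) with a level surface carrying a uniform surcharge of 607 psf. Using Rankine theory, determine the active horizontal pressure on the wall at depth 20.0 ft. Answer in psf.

K_a = (1 − sin φ)/(1 + sin φ) = 0.3123.
σ_v = γz + q = 127.0 × 20.0 + 607 = 3147 psf.
σ_h = K_a σ_v = 0.3123 × 3147 = 983.0 psf.

983 psf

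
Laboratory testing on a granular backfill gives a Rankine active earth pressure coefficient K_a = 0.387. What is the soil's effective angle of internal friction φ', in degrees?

K_a = tan²(45° − φ/2) ⇒ 45° − φ/2 = arctan(√0.387) = 31.89°.
φ = 2(45° − 31.89°) = 26.23°.

26.2°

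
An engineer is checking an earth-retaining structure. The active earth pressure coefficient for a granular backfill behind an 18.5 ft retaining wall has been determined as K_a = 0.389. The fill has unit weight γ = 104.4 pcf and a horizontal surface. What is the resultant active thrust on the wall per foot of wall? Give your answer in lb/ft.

P = ½ K_a γ H² = 0.5 × 0.389 × 104.4 × 18.5² = 6950 lb/ft.

6950 lb/ft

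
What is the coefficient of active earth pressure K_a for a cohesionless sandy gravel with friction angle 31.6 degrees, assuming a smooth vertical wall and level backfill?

K_a = tan²(45° − φ/2) = tan²(29.20°) = 0.3123.

0.312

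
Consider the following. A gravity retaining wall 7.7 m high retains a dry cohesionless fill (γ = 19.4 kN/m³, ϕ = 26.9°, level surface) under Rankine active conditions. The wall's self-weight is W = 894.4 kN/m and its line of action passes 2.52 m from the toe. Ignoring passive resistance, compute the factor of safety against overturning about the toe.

4.05

K_a = tan²(45° − 26.9°/2) = 0.3770.
P_a = ½K_aγH² = 0.5×0.3770×19.4×7.7² = 216.8 kN/m, acting at H/3 = 2.567 m above the base.
Overturning moment M_o = P_a × H/3 = 216.8 × 2.567 = 556.5.
Resisting moment M_r = W × 2.52 = 894.4 × 2.52 = 2254.
FS_overturning = M_r/M_o = 2254/556.5 = 4.050.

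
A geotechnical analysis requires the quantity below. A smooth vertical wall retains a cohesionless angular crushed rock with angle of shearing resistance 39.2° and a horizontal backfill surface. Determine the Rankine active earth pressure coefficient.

K_a = tan²(45° − φ/2) = tan²(25.40°) = 0.2255.

0.225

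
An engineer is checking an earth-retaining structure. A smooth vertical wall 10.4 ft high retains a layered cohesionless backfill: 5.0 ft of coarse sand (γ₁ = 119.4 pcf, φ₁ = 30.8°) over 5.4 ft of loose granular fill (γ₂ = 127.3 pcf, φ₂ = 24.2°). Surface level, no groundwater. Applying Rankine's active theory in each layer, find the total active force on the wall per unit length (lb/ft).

K_a1 = tan²(45°−30.8°/2) = 0.3227; K_a2 = tan²(45°−24.2°/2) = 0.4185.
Layer 1: σ at base = K_a1 γ₁ h₁ = 192.7 psf; P₁ = ½×192.7×5.0 = 481.7.
Layer 2: σ_v at top = γ₁h₁ = 597.0; σ_h top = K_a2×597.0 = 249.9; σ_h base = K_a2×(597.0+127.3×5.4) = 537.6.
P₂ = ½(249.9+537.6)×5.4 = 2126. Total P_a = 481.7+2126 = 2608 lb/ft.

2610 lb/ft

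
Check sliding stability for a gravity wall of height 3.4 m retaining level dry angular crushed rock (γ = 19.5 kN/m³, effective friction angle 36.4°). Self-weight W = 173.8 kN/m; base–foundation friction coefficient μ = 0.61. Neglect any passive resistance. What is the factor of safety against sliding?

K_a = tan²(45° − 36.4°/2) = 0.2552.
P_a = ½K_aγH² = 0.5×0.2552×19.5×3.4² = 28.76 kN/m, acting at H/3 = 1.133 m above the base.
FS_sliding = μW / P_a = 0.61×173.8 / 28.76 = 3.686.

3.69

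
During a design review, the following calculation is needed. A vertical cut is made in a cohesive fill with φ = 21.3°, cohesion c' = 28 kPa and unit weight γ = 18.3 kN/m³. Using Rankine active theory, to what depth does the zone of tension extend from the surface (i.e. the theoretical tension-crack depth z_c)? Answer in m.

K_a = tan²(45° − 21.3°/2) = 0.4671; √K_a = 0.6834.
The active pressure is zero where K_a γ z = 2c√K_a, so z_c = 2c/(γ√K_a) = 2×28/(18.3×0.6834) = 4.478 m.

4.48 m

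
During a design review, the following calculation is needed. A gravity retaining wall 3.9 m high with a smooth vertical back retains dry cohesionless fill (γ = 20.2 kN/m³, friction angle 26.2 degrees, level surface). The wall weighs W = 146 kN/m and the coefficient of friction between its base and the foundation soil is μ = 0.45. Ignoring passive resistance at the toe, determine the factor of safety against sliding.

K_a = tan²(45° − 26.2°/2) = 0.3874.
P_a = ½K_aγH² = 0.5×0.3874×20.2×3.9² = 59.52 kN/m, acting at H/3 = 1.300 m above the base.
FS_sliding = μW / P_a = 0.45×146 / 59.52 = 1.104.

1.10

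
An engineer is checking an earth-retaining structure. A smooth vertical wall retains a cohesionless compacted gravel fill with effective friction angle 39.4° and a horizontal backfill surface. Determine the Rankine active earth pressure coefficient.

K_a = (1 − sin φ)/(1 + sin φ) = (1 − sin 39.4°)/(1 + sin 39.4°) = 0.2234.

0.223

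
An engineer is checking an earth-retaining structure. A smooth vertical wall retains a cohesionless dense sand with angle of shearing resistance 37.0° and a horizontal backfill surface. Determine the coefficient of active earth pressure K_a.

0.249

K_a = tan²(45° − φ/2) = tan²(26.50°) = 0.2486.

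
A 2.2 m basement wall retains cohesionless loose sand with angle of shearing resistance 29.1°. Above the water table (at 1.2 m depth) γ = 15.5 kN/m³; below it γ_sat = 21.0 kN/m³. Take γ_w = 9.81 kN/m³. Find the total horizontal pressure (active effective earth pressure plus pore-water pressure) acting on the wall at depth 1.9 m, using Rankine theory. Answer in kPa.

16.0 kPa

K_a = (1 − sin φ)/(1 + sin φ) = 0.3456.
γ' = 21.0 − 9.81 = 11.19 kN/m³.
Effective vertical stress at 1.9 m: σ'_v = 15.5×1.2 + 11.19×0.700 = 26.43 kPa.
σ'_h = K_a σ'_v = 0.3456 × 26.43 = 9.135 kPa; u = γ_w × 0.700 = 6.867 kPa.
Total σ_h = 9.135 + 6.867 = 16.00 kPa.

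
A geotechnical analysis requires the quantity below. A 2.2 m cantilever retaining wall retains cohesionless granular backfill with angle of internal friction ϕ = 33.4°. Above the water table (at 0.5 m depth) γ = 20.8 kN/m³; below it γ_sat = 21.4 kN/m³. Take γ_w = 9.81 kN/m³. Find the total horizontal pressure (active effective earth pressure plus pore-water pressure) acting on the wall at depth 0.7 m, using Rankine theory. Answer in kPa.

5.65 kPa

K_a = (1 − sin φ)/(1 + sin φ) = 0.2899.
γ' = 21.4 − 9.81 = 11.59 kN/m³.
Effective vertical stress at 0.7 m: σ'_v = 20.8×0.5 + 11.59×0.200 = 12.72 kPa.
σ'_h = K_a σ'_v = 0.2899 × 12.72 = 3.687 kPa; u = γ_w × 0.200 = 1.962 kPa.
Total σ_h = 3.687 + 1.962 = 5.649 kPa.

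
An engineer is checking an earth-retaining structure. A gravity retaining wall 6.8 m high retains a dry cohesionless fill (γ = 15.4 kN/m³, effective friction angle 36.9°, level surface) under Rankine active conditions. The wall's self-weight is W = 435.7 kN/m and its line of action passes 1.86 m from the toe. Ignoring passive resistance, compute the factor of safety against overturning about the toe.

K_a = tan²(45° − 36.9°/2) = 0.2497.
P_a = ½K_aγH² = 0.5×0.2497×15.4×6.8² = 88.90 kN/m, acting at H/3 = 2.267 m above the base.
Overturning moment M_o = P_a × H/3 = 88.90 × 2.267 = 201.5.
Resisting moment M_r = W × 1.86 = 435.7 × 1.86 = 810.4.
FS_overturning = M_r/M_o = 810.4/201.5 = 4.022.

4.02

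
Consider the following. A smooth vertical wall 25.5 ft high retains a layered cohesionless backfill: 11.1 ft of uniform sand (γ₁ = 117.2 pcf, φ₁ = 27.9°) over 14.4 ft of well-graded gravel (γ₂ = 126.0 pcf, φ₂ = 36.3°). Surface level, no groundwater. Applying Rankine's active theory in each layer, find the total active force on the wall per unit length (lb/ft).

10800 lb/ft

K_a1 = tan²(45°−27.9°/2) = 0.3625; K_a2 = tan²(45°−36.3°/2) = 0.2563.
Layer 1: σ at base = K_a1 γ₁ h₁ = 471.5 psf; P₁ = ½×471.5×11.1 = 2617.
Layer 2: σ_v at top = γ₁h₁ = 1301; σ_h top = K_a2×1301 = 333.4; σ_h base = K_a2×(1301+126.0×14.4) = 798.4.
P₂ = ½(333.4+798.4)×14.4 = 8149. Total P_a = 2617+8149 = 10770 lb/ft.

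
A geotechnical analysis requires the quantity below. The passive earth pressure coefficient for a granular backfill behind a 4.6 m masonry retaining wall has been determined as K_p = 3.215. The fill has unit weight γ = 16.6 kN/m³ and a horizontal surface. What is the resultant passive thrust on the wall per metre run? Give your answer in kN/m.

P = ½ K_p γ H² = 0.5 × 3.215 × 16.6 × 4.6² = 564.6 kN/m.

565 kN/m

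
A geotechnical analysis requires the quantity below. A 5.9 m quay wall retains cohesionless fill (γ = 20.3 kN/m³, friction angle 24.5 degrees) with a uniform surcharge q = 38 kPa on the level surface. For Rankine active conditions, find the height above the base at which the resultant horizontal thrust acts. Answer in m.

K_a = 0.4137.
Triangular part P₁ = ½K_aγH² = 146.2 at H/3 = 1.967 m; rectangular part P₂ = K_a q H = 92.76 at H/2 = 2.950 m.
ȳ = (P₁·1.967 + P₂·2.950)/(P₁+P₂) = 2.348 m.

2.35 m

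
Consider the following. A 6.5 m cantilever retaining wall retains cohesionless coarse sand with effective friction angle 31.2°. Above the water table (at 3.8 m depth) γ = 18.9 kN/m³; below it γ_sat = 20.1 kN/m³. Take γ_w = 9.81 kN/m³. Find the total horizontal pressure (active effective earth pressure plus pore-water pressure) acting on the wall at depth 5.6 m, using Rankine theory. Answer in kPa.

K_a = (1 − sin φ)/(1 + sin φ) = 0.3175.
γ' = 20.1 − 9.81 = 10.29 kN/m³.
Effective vertical stress at 5.6 m: σ'_v = 18.9×3.8 + 10.29×1.80 = 90.34 kPa.
σ'_h = K_a σ'_v = 0.3175 × 90.34 = 28.68 kPa; u = γ_w × 1.80 = 17.66 kPa.
Total σ_h = 28.68 + 17.66 = 46.34 kPa.

46.3 kPa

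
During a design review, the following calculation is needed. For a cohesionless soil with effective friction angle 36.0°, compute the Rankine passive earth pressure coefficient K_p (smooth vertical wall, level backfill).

3.85

K_p = (1 + sin φ)/(1 − sin φ) = tan²(45° + 36.0°/2) = 3.852.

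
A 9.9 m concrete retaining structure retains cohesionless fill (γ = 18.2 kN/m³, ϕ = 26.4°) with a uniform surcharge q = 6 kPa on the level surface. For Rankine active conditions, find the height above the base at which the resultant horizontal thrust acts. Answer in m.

3.40 m

K_a = 0.3844.
Triangular part P₁ = ½K_aγH² = 342.9 at H/3 = 3.300 m; rectangular part P₂ = K_a q H = 22.84 at H/2 = 4.950 m.
ȳ = (P₁·3.300 + P₂·4.950)/(P₁+P₂) = 3.403 m.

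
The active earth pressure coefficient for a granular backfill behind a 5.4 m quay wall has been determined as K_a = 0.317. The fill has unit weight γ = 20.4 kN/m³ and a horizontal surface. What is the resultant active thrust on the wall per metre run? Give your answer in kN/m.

94.3 kN/m

P = ½ K_a γ H² = 0.5 × 0.317 × 20.4 × 5.4² = 94.29 kN/m.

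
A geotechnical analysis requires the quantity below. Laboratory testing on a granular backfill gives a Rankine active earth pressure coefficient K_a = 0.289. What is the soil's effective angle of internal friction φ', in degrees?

K_a = tan²(45° − φ/2) ⇒ 45° − φ/2 = arctan(√0.289) = 28.26°.
φ = 2(45° − 28.26°) = 33.48°.

33.5°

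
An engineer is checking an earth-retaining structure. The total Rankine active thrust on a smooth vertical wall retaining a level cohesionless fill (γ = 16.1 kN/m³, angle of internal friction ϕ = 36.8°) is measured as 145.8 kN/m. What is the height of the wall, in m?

K_a = 0.2508. P_a = ½ K_a γ H² ⇒ H = √(2P_a/(K_a γ)).
H = √(2×145.8/(0.2508×16.1)) = 8.499 m.

8.50 m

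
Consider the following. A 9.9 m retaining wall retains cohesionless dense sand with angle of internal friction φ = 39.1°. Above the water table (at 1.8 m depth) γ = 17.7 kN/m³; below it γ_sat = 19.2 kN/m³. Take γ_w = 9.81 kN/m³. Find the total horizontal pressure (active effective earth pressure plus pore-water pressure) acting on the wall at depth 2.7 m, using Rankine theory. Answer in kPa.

18.0 kPa

K_a = (1 − sin φ)/(1 + sin φ) = 0.2265.
γ' = 19.2 − 9.81 = 9.390 kN/m³.
Effective vertical stress at 2.7 m: σ'_v = 17.7×1.8 + 9.390×0.900 = 40.31 kPa.
σ'_h = K_a σ'_v = 0.2265 × 40.31 = 9.130 kPa; u = γ_w × 0.900 = 8.829 kPa.
Total σ_h = 9.130 + 8.829 = 17.96 kPa.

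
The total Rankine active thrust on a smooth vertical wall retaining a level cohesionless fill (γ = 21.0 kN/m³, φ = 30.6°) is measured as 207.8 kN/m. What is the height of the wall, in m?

K_a = 0.3253. P_a = ½ K_a γ H² ⇒ H = √(2P_a/(K_a γ)).
H = √(2×207.8/(0.3253×21.0)) = 7.799 m.

7.80 m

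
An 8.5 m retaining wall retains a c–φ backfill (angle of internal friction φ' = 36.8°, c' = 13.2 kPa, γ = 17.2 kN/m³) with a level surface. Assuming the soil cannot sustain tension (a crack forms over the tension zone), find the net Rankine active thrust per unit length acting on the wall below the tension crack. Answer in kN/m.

K_a = 0.2508; √K_a = 0.5008.
Tension-crack depth z_c = 2c/(γ√K_a) = 2×13.2/(17.2×0.5008) = 3.065 m.
σ_a at base = K_a γ H − 2c√K_a = 0.2508×17.2×8.5 − 2×13.2×0.5008 = 23.44 kPa.
P_a = ½ × 23.44 × (H − z_c) = 0.5×23.44×5.435 = 63.70 kN/m.

63.7 kN/m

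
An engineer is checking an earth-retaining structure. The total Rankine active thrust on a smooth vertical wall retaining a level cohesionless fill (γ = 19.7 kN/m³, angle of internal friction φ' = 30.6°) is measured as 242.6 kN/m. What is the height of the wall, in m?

K_a = 0.3253. P_a = ½ K_a γ H² ⇒ H = √(2P_a/(K_a γ)).
H = √(2×242.6/(0.3253×19.7)) = 8.701 m.

8.70 m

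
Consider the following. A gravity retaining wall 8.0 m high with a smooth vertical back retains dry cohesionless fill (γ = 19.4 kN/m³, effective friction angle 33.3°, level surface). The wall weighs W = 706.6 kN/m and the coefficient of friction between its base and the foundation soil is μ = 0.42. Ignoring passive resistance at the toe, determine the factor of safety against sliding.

K_a = tan²(45° − 33.3°/2) = 0.2911.
P_a = ½K_aγH² = 0.5×0.2911×19.4×8.0² = 180.7 kN/m, acting at H/3 = 2.667 m above the base.
FS_sliding = μW / P_a = 0.42×706.6 / 180.7 = 1.642.

1.64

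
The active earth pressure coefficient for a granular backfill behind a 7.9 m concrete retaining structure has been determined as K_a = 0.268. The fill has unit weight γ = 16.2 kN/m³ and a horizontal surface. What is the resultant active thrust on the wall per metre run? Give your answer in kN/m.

135 kN/m

P = ½ K_a γ H² = 0.5 × 0.268 × 16.2 × 7.9² = 135.5 kN/m.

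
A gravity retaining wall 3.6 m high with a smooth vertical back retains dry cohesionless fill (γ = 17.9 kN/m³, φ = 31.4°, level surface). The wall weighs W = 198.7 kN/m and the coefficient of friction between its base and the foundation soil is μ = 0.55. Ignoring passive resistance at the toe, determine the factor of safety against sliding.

K_a = tan²(45° − 31.4°/2) = 0.3149.
P_a = ½K_aγH² = 0.5×0.3149×17.9×3.6² = 36.53 kN/m, acting at H/3 = 1.200 m above the base.
FS_sliding = μW / P_a = 0.55×198.7 / 36.53 = 2.992.

2.99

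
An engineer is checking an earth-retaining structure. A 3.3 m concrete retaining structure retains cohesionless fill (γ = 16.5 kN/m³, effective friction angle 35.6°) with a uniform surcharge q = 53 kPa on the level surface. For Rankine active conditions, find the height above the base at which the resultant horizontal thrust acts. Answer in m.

K_a = 0.2641.
Triangular part P₁ = ½K_aγH² = 23.73 at H/3 = 1.100 m; rectangular part P₂ = K_a q H = 46.20 at H/2 = 1.650 m.
ȳ = (P₁·1.100 + P₂·1.650)/(P₁+P₂) = 1.463 m.

1.46 m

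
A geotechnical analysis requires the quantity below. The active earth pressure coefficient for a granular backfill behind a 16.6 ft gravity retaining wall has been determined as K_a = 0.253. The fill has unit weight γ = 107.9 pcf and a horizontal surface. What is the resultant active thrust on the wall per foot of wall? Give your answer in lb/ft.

P = ½ K_a γ H² = 0.5 × 0.253 × 107.9 × 16.6² = 3761 lb/ft.

3760 lb/ft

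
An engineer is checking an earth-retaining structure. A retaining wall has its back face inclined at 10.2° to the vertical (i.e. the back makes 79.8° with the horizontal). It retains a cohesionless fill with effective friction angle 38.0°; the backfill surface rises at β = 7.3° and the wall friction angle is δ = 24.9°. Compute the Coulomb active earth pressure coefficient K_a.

K_a = sin²(α+φ) / [sin²α · sin(α−δ) · (1 + √{sin(φ+δ)sin(φ−β) / (sin(α−δ)sin(α+β))})²].
With α = 79.8°, φ = 38.0°, δ = 24.9°, β = 7.3°: K_a = 0.3240.

0.324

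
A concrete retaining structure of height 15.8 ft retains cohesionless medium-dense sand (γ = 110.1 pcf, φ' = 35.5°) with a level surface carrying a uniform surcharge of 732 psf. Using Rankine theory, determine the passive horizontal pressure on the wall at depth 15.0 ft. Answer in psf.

8990 psf

K_p = (1 + sin φ)/(1 − sin φ) = 3.770.
σ_v = γz + q = 110.1 × 15.0 + 732 = 2384 psf.
σ_h = K_p σ_v = 3.770 × 2384 = 8986 psf.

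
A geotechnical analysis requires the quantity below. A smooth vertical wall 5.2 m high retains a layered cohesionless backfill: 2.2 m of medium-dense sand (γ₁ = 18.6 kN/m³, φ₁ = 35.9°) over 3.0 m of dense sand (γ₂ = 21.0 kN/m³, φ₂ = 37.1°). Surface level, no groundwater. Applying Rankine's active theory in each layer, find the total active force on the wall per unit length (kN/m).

65.5 kN/m

K_a1 = tan²(45°−35.9°/2) = 0.2607; K_a2 = tan²(45°−37.1°/2) = 0.2475.
Layer 1: σ at base = K_a1 γ₁ h₁ = 10.67 kPa; P₁ = ½×10.67×2.2 = 11.74.
Layer 2: σ_v at top = γ₁h₁ = 40.92; σ_h top = K_a2×40.92 = 10.13; σ_h base = K_a2×(40.92+21.0×3.0) = 25.72.
P₂ = ½(10.13+25.72)×3.0 = 53.77. Total P_a = 11.74+53.77 = 65.51 kN/m.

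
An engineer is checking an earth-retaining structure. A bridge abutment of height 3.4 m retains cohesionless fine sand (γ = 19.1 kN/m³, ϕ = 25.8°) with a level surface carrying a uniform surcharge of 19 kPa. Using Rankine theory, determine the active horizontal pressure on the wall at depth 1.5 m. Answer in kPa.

18.8 kPa

K_a = (1 − sin φ)/(1 + sin φ) = 0.3935.
σ_v = γz + q = 19.1 × 1.5 + 19 = 47.65 kPa.
σ_h = K_a σ_v = 0.3935 × 47.65 = 18.75 kPa.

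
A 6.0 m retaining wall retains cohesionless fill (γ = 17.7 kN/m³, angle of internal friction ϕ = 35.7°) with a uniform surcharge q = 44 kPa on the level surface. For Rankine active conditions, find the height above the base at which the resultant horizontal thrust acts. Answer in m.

2.45 m

K_a = 0.2630.
Triangular part P₁ = ½K_aγH² = 83.79 at H/3 = 2.000 m; rectangular part P₂ = K_a q H = 69.43 at H/2 = 3.000 m.
ȳ = (P₁·2.000 + P₂·3.000)/(P₁+P₂) = 2.453 m.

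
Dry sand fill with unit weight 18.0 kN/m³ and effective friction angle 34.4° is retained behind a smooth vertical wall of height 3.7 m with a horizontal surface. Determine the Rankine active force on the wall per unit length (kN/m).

34.3 kN/m

K_a = tan²(45° − φ/2) = 0.2780.
P_a = ½ K_a γ H² = 0.5 × 0.2780 × 18.0 × 3.7² = 34.25 kN/m.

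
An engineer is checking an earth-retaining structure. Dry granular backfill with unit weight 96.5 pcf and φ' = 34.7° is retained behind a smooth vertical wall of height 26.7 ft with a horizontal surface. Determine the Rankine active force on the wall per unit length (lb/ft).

9440 lb/ft

K_a = tan²(45° − φ/2) = 0.2745.
P_a = ½ K_a γ H² = 0.5 × 0.2745 × 96.5 × 26.7² = 9441 lb/ft.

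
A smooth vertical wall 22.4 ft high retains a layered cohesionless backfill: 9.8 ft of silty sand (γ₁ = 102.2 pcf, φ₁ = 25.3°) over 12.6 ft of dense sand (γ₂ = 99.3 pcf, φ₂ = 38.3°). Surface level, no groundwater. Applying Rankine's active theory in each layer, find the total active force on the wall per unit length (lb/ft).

K_a1 = tan²(45°−25.3°/2) = 0.4012; K_a2 = tan²(45°−38.3°/2) = 0.2347.
Layer 1: σ at base = K_a1 γ₁ h₁ = 401.8 psf; P₁ = ½×401.8×9.8 = 1969.
Layer 2: σ_v at top = γ₁h₁ = 1002; σ_h top = K_a2×1002 = 235.1; σ_h base = K_a2×(1002+99.3×12.6) = 528.8.
P₂ = ½(235.1+528.8)×12.6 = 4813. Total P_a = 1969+4813 = 6781 lb/ft.

6780 lb/ft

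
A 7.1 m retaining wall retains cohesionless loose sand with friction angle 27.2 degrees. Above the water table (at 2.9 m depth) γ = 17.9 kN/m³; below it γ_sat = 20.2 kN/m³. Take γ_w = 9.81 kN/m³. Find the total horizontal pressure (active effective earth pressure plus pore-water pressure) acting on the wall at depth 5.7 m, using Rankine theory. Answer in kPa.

K_a = (1 − sin φ)/(1 + sin φ) = 0.3726.
γ' = 20.2 − 9.81 = 10.39 kN/m³.
Effective vertical stress at 5.7 m: σ'_v = 17.9×2.9 + 10.39×2.80 = 81.00 kPa.
σ'_h = K_a σ'_v = 0.3726 × 81.00 = 30.18 kPa; u = γ_w × 2.80 = 27.47 kPa.
Total σ_h = 30.18 + 27.47 = 57.65 kPa.

57.6 kPa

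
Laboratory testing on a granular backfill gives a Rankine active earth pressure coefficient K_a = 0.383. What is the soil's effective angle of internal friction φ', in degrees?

K_a = tan²(45° − φ/2) ⇒ 45° − φ/2 = arctan(√0.383) = 31.75°.
φ = 2(45° − 31.75°) = 26.50°.

26.5°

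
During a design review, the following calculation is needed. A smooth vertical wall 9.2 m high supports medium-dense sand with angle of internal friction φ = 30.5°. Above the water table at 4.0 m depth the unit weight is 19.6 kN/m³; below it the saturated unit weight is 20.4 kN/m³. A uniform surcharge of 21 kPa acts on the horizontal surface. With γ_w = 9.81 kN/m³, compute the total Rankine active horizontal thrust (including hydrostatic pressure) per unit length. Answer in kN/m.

427 kN/m

K_a = tan²(45° − φ/2) = 0.3267.
γ' = 20.4 − 9.81 = 10.59 kN/m³. h₂ = H − d_w = 5.2 m.
σ'_h: at surface K_a·q = 6.860; at WT K_a(q+γd_w) = 32.47; at base K_a(q+γd_w+γ'h₂) = 50.46 kPa.
P₁ = ½(6.860+32.47)×4.0 = 78.66; P₂ = ½(32.47+50.46)×5.2 = 215.6; P_w = ½γ_w h₂² = 132.6.
Total = 78.66+215.6+132.6 = 426.9 kN/m.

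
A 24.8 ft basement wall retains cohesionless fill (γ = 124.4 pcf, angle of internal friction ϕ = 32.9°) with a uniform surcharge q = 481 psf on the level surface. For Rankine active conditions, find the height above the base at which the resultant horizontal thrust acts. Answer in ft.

9.25 ft

K_a = 0.2960.
Triangular part P₁ = ½K_aγH² = 11320 at H/3 = 8.267 ft; rectangular part P₂ = K_a q H = 3531 at H/2 = 12.40 ft.
ȳ = (P₁·8.267 + P₂·12.40)/(P₁+P₂) = 9.249 ft.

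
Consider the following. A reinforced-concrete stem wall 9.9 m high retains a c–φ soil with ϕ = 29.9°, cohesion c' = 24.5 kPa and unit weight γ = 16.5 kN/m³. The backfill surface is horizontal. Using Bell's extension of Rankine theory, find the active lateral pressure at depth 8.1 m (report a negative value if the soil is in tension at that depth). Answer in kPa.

K_a = (1 − sin φ)/(1 + sin φ) = 0.3347.
σ_a = K_a γ z − 2c√K_a = 0.3347×16.5×8.1 − 2×24.5×0.5785 = 16.38 kPa.

16.4 kPa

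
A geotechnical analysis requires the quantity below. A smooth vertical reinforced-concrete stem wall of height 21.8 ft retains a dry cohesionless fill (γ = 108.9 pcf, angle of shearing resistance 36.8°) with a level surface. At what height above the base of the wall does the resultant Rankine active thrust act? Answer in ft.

7.27 ft

K_a = 0.2508.
The pressure distribution is triangular, so the resultant acts at H/3 above the base = 21.8/3 = 7.267 ft.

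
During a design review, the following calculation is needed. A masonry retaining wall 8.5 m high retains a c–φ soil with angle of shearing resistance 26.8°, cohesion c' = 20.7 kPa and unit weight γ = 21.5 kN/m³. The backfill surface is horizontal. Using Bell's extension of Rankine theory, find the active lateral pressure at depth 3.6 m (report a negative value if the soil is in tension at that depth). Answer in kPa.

K_a = (1 − sin φ)/(1 + sin φ) = 0.3785.
σ_a = K_a γ z − 2c√K_a = 0.3785×21.5×3.6 − 2×20.7×0.6152 = 3.825 kPa.

3.82 kPa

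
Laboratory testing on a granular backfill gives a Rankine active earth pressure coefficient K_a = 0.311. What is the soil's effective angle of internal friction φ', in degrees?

K_a = tan²(45° − φ/2) ⇒ 45° − φ/2 = arctan(√0.311) = 29.15°.
φ = 2(45° − 29.15°) = 31.71°.

31.7°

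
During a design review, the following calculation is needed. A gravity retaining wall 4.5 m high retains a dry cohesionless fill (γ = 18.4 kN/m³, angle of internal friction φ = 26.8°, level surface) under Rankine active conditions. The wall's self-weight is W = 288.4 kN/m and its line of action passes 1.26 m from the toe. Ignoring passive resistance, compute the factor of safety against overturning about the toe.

3.44

K_a = tan²(45° − 26.8°/2) = 0.3785.
P_a = ½K_aγH² = 0.5×0.3785×18.4×4.5² = 70.51 kN/m, acting at H/3 = 1.500 m above the base.
Overturning moment M_o = P_a × H/3 = 70.51 × 1.500 = 105.8.
Resisting moment M_r = W × 1.26 = 288.4 × 1.26 = 363.4.
FS_overturning = M_r/M_o = 363.4/105.8 = 3.436.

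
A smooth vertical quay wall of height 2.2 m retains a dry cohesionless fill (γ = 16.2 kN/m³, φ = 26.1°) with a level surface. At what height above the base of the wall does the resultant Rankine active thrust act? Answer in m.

K_a = 0.3889.
The pressure distribution is triangular, so the resultant acts at H/3 above the base = 2.2/3 = 0.7333 m.

0.733 m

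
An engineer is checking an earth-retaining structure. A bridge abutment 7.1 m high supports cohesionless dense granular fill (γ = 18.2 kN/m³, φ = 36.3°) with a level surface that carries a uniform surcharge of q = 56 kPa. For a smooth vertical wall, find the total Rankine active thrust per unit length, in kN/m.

219 kN/m

K_a = tan²(45° − φ/2) = 0.2563.
Soil triangle: ½ K_a γ H² = 0.5×0.2563×18.2×7.1² = 117.6 kN/m.
Surcharge rectangle: K_a q H = 0.2563×56×7.1 = 101.9 kN/m.
Total = 117.6 + 101.9 = 219.5 kN/m.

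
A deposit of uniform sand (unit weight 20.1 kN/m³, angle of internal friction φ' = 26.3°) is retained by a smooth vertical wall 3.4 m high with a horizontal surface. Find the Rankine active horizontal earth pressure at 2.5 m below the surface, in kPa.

K_a = (1 − sin φ)/(1 + sin φ) = 0.3859.
σ_h = K_a γ z = 0.3859 × 20.1 × 2.5 = 19.39 kPa.

19.4 kPa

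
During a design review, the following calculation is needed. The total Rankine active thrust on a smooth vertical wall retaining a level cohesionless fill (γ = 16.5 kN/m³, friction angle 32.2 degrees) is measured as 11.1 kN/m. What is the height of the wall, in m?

K_a = 0.3047. P_a = ½ K_a γ H² ⇒ H = √(2P_a/(K_a γ)).
H = √(2×11.1/(0.3047×16.5)) = 2.101 m.

2.10 m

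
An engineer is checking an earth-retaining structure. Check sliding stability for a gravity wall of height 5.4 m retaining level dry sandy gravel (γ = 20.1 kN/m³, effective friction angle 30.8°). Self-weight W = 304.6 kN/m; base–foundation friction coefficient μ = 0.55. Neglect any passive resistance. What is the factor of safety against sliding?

1.77

K_a = tan²(45° − 30.8°/2) = 0.3227.
P_a = ½K_aγH² = 0.5×0.3227×20.1×5.4² = 94.57 kN/m, acting at H/3 = 1.800 m above the base.
FS_sliding = μW / P_a = 0.55×304.6 / 94.57 = 1.771.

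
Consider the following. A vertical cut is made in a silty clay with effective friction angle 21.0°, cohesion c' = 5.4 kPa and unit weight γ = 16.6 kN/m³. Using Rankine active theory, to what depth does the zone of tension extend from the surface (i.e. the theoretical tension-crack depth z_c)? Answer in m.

K_a = tan²(45° − 21.0°/2) = 0.4724; √K_a = 0.6873.
The active pressure is zero where K_a γ z = 2c√K_a, so z_c = 2c/(γ√K_a) = 2×5.4/(16.6×0.6873) = 0.9466 m.

0.947 m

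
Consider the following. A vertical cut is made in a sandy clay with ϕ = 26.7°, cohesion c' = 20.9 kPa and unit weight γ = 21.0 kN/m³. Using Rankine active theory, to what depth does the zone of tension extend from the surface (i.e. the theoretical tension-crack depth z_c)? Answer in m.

K_a = tan²(45° − 26.7°/2) = 0.3800; √K_a = 0.6164.
The active pressure is zero where K_a γ z = 2c√K_a, so z_c = 2c/(γ√K_a) = 2×20.9/(21.0×0.6164) = 3.229 m.

3.23 m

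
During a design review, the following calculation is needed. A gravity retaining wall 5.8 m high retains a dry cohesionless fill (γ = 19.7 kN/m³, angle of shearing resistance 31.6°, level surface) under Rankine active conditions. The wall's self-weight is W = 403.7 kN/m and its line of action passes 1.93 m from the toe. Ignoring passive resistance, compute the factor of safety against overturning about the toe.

3.89

K_a = tan²(45° − 31.6°/2) = 0.3123.
P_a = ½K_aγH² = 0.5×0.3123×19.7×5.8² = 103.5 kN/m, acting at H/3 = 1.933 m above the base.
Overturning moment M_o = P_a × H/3 = 103.5 × 1.933 = 200.1.
Resisting moment M_r = W × 1.93 = 403.7 × 1.93 = 779.1.
FS_overturning = M_r/M_o = 779.1/200.1 = 3.894.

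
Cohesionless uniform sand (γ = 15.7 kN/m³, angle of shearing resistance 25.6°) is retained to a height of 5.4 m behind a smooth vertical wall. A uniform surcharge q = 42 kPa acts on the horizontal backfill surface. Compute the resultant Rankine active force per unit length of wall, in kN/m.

K_a = tan²(45° − φ/2) = 0.3966.
Soil triangle: ½ K_a γ H² = 0.5×0.3966×15.7×5.4² = 90.78 kN/m.
Surcharge rectangle: K_a q H = 0.3966×42×5.4 = 89.94 kN/m.
Total = 90.78 + 89.94 = 180.7 kN/m.

181 kN/m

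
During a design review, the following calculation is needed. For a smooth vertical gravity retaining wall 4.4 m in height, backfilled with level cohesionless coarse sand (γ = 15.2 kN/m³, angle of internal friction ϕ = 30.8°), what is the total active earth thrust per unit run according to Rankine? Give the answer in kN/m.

K_a = tan²(45° − φ/2) = 0.3227.
P_a = ½ K_a γ H² = 0.5 × 0.3227 × 15.2 × 4.4² = 47.48 kN/m.

47.5 kN/m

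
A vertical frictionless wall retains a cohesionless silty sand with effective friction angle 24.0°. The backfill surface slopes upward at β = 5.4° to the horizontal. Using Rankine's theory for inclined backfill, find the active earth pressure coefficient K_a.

K_a = cos β · (cos β − √(cos²β − cos²φ)) / (cos β + √(cos²β − cos²φ)).
cos β = 0.9956, cos φ = 0.9135, √(cos²β − cos²φ) = 0.3957.
K_a = 0.9956 × (0.9956 − 0.3957)/(0.9956 + 0.3957) = 0.4293.

0.429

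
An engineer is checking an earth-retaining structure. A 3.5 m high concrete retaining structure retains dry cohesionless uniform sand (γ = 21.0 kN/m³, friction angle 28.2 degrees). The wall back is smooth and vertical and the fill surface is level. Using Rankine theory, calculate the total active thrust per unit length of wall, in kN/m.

46.1 kN/m

K_a = tan²(45° − φ/2) = 0.3582.
P_a = ½ K_a γ H² = 0.5 × 0.3582 × 21.0 × 3.5² = 46.07 kN/m.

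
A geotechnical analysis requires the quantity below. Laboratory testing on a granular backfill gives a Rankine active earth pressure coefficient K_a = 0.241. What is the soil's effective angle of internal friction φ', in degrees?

K_a = tan²(45° − φ/2) ⇒ 45° − φ/2 = arctan(√0.241) = 26.15°.
φ = 2(45° − 26.15°) = 37.71°.

37.7°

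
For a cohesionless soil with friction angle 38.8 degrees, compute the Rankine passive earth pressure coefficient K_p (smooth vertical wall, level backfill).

K_p = (1 + sin φ)/(1 − sin φ) = tan²(45° + 38.8°/2) = 4.356.

4.36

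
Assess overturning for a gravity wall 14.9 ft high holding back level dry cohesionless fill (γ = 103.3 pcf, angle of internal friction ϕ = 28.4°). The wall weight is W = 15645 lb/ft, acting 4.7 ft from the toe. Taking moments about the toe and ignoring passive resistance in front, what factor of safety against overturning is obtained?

3.63

K_a = tan²(45° − 28.4°/2) = 0.3554.
P_a = ½K_aγH² = 0.5×0.3554×103.3×14.9² = 4075 lb/ft, acting at H/3 = 4.967 ft above the base.
Overturning moment M_o = P_a × H/3 = 4075 × 4.967 = 20240.
Resisting moment M_r = W × 4.7 = 15645 × 4.7 = 73530.
FS_overturning = M_r/M_o = 73530/20240 = 3.633.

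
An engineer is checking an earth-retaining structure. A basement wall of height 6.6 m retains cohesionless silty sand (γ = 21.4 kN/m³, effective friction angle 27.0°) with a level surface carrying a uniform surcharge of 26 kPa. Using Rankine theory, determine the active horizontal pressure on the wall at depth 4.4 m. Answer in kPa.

K_a = (1 − sin φ)/(1 + sin φ) = 0.3755.
σ_v = γz + q = 21.4 × 4.4 + 26 = 120.2 kPa.
σ_h = K_a σ_v = 0.3755 × 120.2 = 45.12 kPa.

45.1 kPa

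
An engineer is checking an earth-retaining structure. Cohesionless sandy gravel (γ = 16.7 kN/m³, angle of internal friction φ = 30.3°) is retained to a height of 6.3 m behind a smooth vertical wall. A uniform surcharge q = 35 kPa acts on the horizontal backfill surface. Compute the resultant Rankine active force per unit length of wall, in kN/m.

K_a = tan²(45° − φ/2) = 0.3293.
Soil triangle: ½ K_a γ H² = 0.5×0.3293×16.7×6.3² = 109.1 kN/m.
Surcharge rectangle: K_a q H = 0.3293×35×6.3 = 72.62 kN/m.
Total = 109.1 + 72.62 = 181.8 kN/m.

182 kN/m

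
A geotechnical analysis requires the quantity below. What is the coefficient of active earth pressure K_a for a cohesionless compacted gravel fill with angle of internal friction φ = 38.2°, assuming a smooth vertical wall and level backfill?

K_a = tan²(45° − φ/2) = tan²(25.90°) = 0.2358.

0.236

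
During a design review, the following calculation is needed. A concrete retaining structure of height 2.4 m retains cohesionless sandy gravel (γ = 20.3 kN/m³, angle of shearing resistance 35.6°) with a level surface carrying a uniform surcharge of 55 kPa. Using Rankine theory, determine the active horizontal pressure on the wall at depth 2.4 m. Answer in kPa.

K_a = (1 − sin φ)/(1 + sin φ) = 0.2641.
σ_v = γz + q = 20.3 × 2.4 + 55 = 103.7 kPa.
σ_h = K_a σ_v = 0.2641 × 103.7 = 27.39 kPa.

27.4 kPa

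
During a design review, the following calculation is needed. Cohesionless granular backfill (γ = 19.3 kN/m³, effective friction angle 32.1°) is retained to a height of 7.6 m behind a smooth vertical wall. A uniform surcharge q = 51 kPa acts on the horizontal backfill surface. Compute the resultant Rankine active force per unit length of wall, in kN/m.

K_a = tan²(45° − φ/2) = 0.3060.
Soil triangle: ½ K_a γ H² = 0.5×0.3060×19.3×7.6² = 170.6 kN/m.
Surcharge rectangle: K_a q H = 0.3060×51×7.6 = 118.6 kN/m.
Total = 170.6 + 118.6 = 289.2 kN/m.

289 kN/m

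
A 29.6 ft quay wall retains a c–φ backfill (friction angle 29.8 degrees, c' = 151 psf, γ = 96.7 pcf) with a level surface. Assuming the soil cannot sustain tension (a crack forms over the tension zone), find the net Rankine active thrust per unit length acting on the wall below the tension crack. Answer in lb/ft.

9520 lb/ft

K_a = 0.3360; √K_a = 0.5797.
Tension-crack depth z_c = 2c/(γ√K_a) = 2×151/(96.7×0.5797) = 5.388 ft.
σ_a at base = K_a γ H − 2c√K_a = 0.3360×96.7×29.6 − 2×151×0.5797 = 786.8 psf.
P_a = ½ × 786.8 × (H − z_c) = 0.5×786.8×24.21 = 9525 lb/ft.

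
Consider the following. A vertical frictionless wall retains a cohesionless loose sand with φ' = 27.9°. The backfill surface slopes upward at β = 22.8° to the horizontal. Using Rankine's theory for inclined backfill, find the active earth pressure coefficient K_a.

0.513

K_a = cos β · (cos β − √(cos²β − cos²φ)) / (cos β + √(cos²β − cos²φ)).
cos β = 0.9219, cos φ = 0.8838, √(cos²β − cos²φ) = 0.2623.
K_a = 0.9219 × (0.9219 − 0.2623)/(0.9219 + 0.2623) = 0.5135.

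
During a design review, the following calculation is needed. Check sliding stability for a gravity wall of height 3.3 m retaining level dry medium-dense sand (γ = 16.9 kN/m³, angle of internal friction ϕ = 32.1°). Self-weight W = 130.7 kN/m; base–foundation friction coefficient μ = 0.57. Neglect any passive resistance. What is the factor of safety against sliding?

2.65

K_a = tan²(45° − 32.1°/2) = 0.3060.
P_a = ½K_aγH² = 0.5×0.3060×16.9×3.3² = 28.16 kN/m, acting at H/3 = 1.100 m above the base.
FS_sliding = μW / P_a = 0.57×130.7 / 28.16 = 2.646.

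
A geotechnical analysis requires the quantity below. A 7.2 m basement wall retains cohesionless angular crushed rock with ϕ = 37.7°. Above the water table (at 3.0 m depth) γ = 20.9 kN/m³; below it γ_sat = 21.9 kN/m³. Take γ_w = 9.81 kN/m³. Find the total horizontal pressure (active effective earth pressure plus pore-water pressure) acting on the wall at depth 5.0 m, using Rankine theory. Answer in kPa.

K_a = (1 − sin φ)/(1 + sin φ) = 0.2411.
γ' = 21.9 − 9.81 = 12.09 kN/m³.
Effective vertical stress at 5.0 m: σ'_v = 20.9×3.0 + 12.09×2.00 = 86.88 kPa.
σ'_h = K_a σ'_v = 0.2411 × 86.88 = 20.94 kPa; u = γ_w × 2.00 = 19.62 kPa.
Total σ_h = 20.94 + 19.62 = 40.56 kPa.

40.6 kPa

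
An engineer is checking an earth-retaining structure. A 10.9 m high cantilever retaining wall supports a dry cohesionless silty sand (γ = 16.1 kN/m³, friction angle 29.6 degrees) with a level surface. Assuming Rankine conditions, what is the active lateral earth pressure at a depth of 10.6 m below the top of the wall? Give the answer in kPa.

57.8 kPa

K_a = (1 − sin φ)/(1 + sin φ) = 0.3387.
σ_h = K_a γ z = 0.3387 × 16.1 × 10.6 = 57.81 kPa.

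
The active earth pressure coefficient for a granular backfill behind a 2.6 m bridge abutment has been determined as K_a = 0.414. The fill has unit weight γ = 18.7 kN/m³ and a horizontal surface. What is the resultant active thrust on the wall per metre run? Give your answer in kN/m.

26.2 kN/m

P = ½ K_a γ H² = 0.5 × 0.414 × 18.7 × 2.6² = 26.17 kN/m.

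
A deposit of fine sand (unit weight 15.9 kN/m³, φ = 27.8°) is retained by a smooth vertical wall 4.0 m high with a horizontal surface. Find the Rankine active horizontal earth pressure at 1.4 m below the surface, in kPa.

K_a = (1 − sin φ)/(1 + sin φ) = 0.3639.
σ_h = K_a γ z = 0.3639 × 15.9 × 1.4 = 8.100 kPa.

8.10 kPa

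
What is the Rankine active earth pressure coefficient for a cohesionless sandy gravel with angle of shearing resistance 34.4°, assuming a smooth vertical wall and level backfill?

K_a = tan²(45° − φ/2) = tan²(27.80°) = 0.2780.

0.278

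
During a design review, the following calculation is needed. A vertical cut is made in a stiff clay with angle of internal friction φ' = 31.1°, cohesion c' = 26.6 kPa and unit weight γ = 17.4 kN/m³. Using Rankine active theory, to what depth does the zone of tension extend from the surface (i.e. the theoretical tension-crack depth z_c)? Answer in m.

K_a = tan²(45° − 31.1°/2) = 0.3188; √K_a = 0.5646.
The active pressure is zero where K_a γ z = 2c√K_a, so z_c = 2c/(γ√K_a) = 2×26.6/(17.4×0.5646) = 5.415 m.

5.42 m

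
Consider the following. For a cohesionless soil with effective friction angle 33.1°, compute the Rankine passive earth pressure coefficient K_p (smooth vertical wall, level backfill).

3.41

K_p = (1 + sin φ)/(1 − sin φ) = tan²(45° + 33.1°/2) = 3.406.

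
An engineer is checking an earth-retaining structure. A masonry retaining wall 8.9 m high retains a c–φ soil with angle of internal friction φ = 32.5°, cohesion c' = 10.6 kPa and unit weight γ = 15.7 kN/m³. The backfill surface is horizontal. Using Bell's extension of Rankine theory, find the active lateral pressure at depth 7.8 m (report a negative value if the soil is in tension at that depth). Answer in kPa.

K_a = (1 − sin φ)/(1 + sin φ) = 0.3010.
σ_a = K_a γ z − 2c√K_a = 0.3010×15.7×7.8 − 2×10.6×0.5486 = 25.23 kPa.

25.2 kPa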